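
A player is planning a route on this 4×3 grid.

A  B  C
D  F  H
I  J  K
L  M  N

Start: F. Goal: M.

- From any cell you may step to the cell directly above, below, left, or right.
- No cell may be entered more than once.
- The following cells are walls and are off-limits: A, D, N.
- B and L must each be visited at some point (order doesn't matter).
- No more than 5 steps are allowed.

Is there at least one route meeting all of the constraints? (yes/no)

Even ignoring the no-revisit rule, getting from F to M, taking the cheapest ordering F → B → L → M needs at least 1 + 4 + 1 = 6 moves (Manhattan distance per leg), which exceeds the 5-move limit.

no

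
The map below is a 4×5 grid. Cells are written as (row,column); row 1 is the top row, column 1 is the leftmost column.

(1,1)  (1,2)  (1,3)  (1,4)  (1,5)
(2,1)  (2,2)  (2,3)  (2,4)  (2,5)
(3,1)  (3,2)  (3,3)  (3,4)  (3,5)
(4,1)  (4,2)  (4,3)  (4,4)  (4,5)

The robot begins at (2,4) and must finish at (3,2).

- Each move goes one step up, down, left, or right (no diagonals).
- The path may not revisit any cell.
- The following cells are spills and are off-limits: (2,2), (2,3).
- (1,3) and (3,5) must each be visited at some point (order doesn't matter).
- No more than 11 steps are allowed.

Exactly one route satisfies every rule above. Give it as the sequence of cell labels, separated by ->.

The 11-move cap with required stops at (1,3), (3,5) leaves no slack for detours.
Route from (2,4): down to (3,4), right to (3,5), 2× up (reaching (1,5)), 4× left (reaching (1,1)), 2× down (reaching (3,1)), right to (3,2) — 11 moves in all.
Check: all required cells visited; 11 ≤ 11 moves.

(2,4) -> (3,4) -> (3,5) -> (2,5) -> (1,5) -> (1,4) -> (1,3) -> (1,2) -> (1,1) -> (2,1) -> (3,1) -> (3,2)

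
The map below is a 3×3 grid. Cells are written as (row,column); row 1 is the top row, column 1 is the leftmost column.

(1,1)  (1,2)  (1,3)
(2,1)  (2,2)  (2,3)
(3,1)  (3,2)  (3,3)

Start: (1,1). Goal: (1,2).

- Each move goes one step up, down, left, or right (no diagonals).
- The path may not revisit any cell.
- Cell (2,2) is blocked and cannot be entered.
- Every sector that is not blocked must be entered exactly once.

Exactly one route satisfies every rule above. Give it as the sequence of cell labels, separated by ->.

Need to visit all 8 open cells exactly once, starting at (1,1) and ending at (1,2).
Route from (1,1): 2× down (reaching (3,1)), 2× right (reaching (3,3)), 2× up (reaching (1,3)), left to (1,2) — 7 moves in all.
Check: all 8 open cells covered.

(1,1) -> (2,1) -> (3,1) -> (3,2) -> (3,3) -> (2,3) -> (1,3) -> (1,2)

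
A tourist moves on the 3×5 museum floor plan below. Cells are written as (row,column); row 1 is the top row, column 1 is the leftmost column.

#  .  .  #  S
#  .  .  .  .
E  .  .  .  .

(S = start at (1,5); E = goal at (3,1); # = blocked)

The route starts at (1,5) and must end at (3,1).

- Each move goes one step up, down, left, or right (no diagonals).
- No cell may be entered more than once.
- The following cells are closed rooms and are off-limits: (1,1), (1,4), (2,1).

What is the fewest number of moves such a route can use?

The Manhattan distance from (1,5) to (3,1) is |1−3| + |5−1| = 6, so at least 6 moves are needed.
A route of 6 moves achieves this: (1,5) → (2,5) → (3,5) → (3,4) → (3,3) → (3,2) → (3,1).
Since 6 matches the lower bound, it is optimal.

6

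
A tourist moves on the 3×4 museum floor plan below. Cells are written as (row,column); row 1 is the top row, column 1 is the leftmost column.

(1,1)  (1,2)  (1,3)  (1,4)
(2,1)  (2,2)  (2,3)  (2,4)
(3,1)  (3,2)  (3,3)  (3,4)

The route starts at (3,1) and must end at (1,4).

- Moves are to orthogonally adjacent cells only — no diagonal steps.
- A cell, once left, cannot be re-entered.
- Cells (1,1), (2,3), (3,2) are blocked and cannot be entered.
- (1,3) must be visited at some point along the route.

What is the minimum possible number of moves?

Any route passes through (1,3) somewhere between (3,1) and (1,4). Summing Manhattan distances along the two legs ((3,1) → (1,3) → (1,4)) gives a lower bound of 4 + 1 = 5 moves.
A route of 5 moves achieves this: (3,1) → (2,1) → (2,2) → (1,2) → (1,3) → (1,4).
Since 5 matches the lower bound, it is optimal.

5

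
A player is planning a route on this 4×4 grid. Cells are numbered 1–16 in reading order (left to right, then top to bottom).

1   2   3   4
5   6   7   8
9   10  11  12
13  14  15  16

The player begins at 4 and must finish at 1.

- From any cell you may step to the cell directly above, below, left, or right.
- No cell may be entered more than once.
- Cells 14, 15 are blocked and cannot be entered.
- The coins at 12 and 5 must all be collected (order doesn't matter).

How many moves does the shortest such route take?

7

Any route passes through 12 and 5 in some order between 4 and 1. Summing Manhattan distances along each leg and taking the cheapest ordering (4 → 12 → 5 → 1) gives a lower bound of 2 + 4 + 1 = 7 moves.
A route of 7 moves achieves this: 4 → 8 → 12 → 11 → 7 → 6 → 5 → 1.
Since 7 matches the lower bound, it is optimal.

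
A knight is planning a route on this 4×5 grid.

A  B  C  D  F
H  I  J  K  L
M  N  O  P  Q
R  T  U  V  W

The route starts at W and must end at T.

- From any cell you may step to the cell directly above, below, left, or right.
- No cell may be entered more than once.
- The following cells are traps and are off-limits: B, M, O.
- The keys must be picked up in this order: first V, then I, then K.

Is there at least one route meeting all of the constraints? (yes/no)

no

Ignoring the required order, 6 revisit-free routes from W to T pass through all of V, I, and K; the waypoint orders that occur are V → K → I (6) — never V → I → K.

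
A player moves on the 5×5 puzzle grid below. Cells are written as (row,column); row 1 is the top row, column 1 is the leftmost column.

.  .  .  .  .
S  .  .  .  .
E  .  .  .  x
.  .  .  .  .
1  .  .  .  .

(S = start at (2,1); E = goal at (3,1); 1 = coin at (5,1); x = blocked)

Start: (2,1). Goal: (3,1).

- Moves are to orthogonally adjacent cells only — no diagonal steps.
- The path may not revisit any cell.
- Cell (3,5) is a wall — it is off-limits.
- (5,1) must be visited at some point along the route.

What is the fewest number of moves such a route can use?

Any route passes through (5,1) somewhere between (2,1) and (3,1). Summing Manhattan distances along the two legs ((2,1) → (5,1) → (3,1)) gives a lower bound of 3 + 2 = 5 moves.
The shortest route satisfying every rule uses 7 moves: (2,1) → (2,2) → (3,2) → (4,2) → (5,2) → (5,1) → (4,1) → (3,1).
The bound of 5 isn't tight here; checking systematically, no route of length 5 through 6 satisfies every constraint, so 7 is the minimum.

7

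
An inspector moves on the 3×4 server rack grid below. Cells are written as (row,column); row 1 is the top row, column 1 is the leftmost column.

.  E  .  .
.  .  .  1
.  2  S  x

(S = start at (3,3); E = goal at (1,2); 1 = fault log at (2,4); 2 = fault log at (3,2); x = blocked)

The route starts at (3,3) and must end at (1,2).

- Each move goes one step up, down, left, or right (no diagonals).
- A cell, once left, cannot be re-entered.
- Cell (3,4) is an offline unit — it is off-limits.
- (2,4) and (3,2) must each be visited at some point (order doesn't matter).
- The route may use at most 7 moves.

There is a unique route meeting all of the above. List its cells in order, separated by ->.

Any route must reach (2,4) and (3,2) and still end at (1,2) within 7 moves, so the order of the required stops is forced.
Route from (3,3): left to (3,2), up to (2,2), 2× right (reaching (2,4)), up to (1,4), 2× left (reaching (1,2)) — 7 moves in all.
Check: all required cells visited; 7 ≤ 7 moves.

(3,3) -> (3,2) -> (2,2) -> (2,3) -> (2,4) -> (1,4) -> (1,3) -> (1,2)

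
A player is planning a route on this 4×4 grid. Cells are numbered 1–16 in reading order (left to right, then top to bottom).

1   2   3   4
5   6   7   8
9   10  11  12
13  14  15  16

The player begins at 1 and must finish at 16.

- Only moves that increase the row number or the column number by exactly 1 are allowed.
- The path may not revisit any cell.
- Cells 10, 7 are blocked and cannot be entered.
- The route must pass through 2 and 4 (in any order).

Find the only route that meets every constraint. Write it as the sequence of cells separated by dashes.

1 - 2 - 3 - 4 - 8 - 12 - 16

Moves only go right or down, so the column and row indices never decrease.
Route from 1: right 3 to 4, down 3 to 16 — 6 moves in all.
Check: all required cells visited.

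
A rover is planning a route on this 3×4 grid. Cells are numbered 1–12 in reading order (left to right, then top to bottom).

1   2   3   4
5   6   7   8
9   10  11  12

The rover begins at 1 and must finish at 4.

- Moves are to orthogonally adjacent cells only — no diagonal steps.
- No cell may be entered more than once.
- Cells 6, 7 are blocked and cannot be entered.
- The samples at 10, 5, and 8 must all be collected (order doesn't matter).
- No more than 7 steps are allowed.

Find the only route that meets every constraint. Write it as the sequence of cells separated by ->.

The 7-move cap with required stops at 10, 5, 8 leaves no slack for detours.
Route from 1: down 2 to 9, right 3 to 12, up 2 to 4 — 7 moves in all.
Check: all required cells visited; 7 ≤ 7 moves.

1 -> 5 -> 9 -> 10 -> 11 -> 12 -> 8 -> 4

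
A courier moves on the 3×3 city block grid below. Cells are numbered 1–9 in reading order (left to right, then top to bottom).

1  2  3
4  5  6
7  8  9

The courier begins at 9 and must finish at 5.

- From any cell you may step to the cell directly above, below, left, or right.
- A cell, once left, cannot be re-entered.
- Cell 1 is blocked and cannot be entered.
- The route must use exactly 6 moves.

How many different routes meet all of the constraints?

Need simple routes of exactly 6 moves from 9 to 5 (Manhattan distance 2, so 2 moves are spent on a detour and 2 undoing it).
No route satisfies every constraint, so the count is 0.

0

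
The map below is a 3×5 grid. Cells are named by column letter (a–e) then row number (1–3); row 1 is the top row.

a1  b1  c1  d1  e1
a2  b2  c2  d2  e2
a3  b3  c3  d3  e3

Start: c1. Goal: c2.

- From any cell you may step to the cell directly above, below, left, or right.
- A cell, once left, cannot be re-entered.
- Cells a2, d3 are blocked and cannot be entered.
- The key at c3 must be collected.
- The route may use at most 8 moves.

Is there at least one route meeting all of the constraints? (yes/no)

One route that works: c1 → b1 → b2 → b3 → c3 → c2.

yes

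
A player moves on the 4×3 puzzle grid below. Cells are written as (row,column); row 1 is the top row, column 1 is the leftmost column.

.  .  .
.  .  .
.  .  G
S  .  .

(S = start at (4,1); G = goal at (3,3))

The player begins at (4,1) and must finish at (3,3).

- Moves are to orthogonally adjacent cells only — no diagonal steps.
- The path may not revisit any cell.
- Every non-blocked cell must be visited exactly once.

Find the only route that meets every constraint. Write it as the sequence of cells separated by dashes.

(4,1) - (3,1) - (2,1) - (1,1) - (1,2) - (1,3) - (2,3) - (2,2) - (3,2) - (4,2) - (4,3) - (3,3)

Need to visit all 12 open cells exactly once, starting at (4,1) and ending at (3,3).
Route from (4,1): 3× up (reaching (1,1)), 2× right (reaching (1,3)), down to (2,3), left to (2,2), 2× down (reaching (4,2)), right to (4,3), up to (3,3) — 11 moves in all.
Check: all 12 open cells covered.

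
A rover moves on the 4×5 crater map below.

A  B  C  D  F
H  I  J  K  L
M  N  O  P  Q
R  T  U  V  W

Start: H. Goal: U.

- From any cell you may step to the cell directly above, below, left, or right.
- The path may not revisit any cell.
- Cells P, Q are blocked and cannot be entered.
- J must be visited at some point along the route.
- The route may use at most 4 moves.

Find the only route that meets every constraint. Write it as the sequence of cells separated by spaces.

H I J O U

The 4-move cap with required stops at J leaves no slack for detours.
Route from H: right 2 to J, down 2 to U — 4 moves in all.
Check: all required cells visited; 4 ≤ 4 moves.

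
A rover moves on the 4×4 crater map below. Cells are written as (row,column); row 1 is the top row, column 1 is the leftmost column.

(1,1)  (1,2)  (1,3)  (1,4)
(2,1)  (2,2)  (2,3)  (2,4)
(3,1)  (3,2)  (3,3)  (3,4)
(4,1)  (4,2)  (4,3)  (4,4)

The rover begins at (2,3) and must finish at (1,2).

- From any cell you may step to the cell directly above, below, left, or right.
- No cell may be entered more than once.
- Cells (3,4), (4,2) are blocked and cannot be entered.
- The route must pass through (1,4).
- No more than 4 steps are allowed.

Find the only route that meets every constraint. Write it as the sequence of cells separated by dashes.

The budget equals the shortest possible length, so every move has to be on a shortest route through the required cells.
Route from (2,3): right 1 to (2,4), up 1 to (1,4), left 2 to (1,2) — 4 moves in all.
Check: all required cells visited; 4 ≤ 4 moves.

(2,3) - (2,4) - (1,4) - (1,3) - (1,2)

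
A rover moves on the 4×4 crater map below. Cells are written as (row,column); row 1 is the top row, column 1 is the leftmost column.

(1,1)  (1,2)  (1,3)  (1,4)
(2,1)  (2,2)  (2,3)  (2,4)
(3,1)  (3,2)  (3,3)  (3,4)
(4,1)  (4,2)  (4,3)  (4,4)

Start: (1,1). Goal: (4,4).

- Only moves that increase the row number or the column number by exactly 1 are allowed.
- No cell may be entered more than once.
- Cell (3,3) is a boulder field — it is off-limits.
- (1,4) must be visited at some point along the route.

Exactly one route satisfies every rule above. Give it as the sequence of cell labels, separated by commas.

Moves only go right or down, so the column and row indices never decrease.
Route from (1,1): right 3 to (1,4), down 3 to (4,4) — 6 moves in all.
Check: all required cells visited.

(1,1), (1,2), (1,3), (1,4), (2,4), (3,4), (4,4)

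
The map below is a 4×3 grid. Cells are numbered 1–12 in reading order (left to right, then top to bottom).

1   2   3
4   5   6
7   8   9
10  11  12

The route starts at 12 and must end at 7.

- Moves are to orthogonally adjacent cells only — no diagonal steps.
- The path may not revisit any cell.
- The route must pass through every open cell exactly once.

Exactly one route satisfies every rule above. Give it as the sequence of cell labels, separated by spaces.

Need to visit all 12 open cells exactly once, starting at 12 and ending at 7.
Cell 10 has only two open neighbours (7 and 11), so the path must pass straight through it: one of those is the cell it's entered from and the other is where it exits.
Route from 12: up 3 to 3, left 2 to 1, down 1 to 4, right 1 to 5, down 2 to 11, left 1 to 10, up 1 to 7 — 11 moves in all.
Check: all 12 open cells covered.

12 9 6 3 2 1 4 5 8 11 10 7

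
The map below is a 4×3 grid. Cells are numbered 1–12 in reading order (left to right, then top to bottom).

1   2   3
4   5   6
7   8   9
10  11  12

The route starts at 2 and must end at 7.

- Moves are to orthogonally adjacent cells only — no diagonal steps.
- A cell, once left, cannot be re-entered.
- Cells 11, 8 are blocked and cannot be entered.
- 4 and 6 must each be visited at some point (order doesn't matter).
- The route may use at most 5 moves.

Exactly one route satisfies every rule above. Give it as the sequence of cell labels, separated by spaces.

The budget equals the shortest possible length, so every move has to be on a shortest route through the required cells.
Route from 2: right to 3, down to 6, 2× left (reaching 4), down to 7 — 5 moves in all.
Check: all required cells visited; 5 ≤ 5 moves.

2 3 6 5 4 7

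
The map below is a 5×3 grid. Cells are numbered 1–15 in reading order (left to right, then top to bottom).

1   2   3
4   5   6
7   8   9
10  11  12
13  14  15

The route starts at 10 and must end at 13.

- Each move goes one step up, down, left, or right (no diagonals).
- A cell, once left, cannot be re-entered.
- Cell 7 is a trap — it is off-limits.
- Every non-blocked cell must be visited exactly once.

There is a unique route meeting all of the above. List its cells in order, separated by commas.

10, 11, 8, 5, 4, 1, 2, 3, 6, 9, 12, 15, 14, 13

Need to visit all 14 open cells exactly once, starting at 10 and ending at 13.
Cell 1 has only two open neighbours (4 and 2), so the path must pass straight through it: one of those is the cell it's entered from and the other is where it exits.
Route from 10: right to 11, 2× up (reaching 5), left to 4, up to 1, 2× right (reaching 3), 4× down (reaching 15), 2× left (reaching 13) — 13 moves in all.
Check: all 14 open cells covered.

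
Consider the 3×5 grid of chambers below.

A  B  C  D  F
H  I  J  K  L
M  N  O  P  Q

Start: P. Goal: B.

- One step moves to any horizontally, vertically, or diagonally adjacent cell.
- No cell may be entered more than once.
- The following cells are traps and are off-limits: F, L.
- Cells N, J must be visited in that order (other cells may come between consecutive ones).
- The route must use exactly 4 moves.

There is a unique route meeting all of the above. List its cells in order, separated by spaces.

P O N J B

The waypoints must appear in the order N, J, with no cell reused.
Route from P: left 2 to N, up-right 1 to J, up-left 1 to B — 4 moves in all.
Check: order respected (N at step 2, J at step 3); 4 moves as required.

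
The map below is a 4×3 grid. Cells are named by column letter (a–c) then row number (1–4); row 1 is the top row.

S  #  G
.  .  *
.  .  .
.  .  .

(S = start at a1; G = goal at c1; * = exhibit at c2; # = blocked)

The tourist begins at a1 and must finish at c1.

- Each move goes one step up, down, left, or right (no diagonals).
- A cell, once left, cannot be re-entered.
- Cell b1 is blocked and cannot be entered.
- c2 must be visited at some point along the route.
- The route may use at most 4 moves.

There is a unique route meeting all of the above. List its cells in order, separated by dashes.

a1 - a2 - b2 - c2 - c1

The 4-move cap with required stops at c2 leaves no slack for detours.
Route from a1: down to a2, 2× right (reaching c2), up to c1 — 4 moves in all.
Check: all required cells visited; 4 ≤ 4 moves.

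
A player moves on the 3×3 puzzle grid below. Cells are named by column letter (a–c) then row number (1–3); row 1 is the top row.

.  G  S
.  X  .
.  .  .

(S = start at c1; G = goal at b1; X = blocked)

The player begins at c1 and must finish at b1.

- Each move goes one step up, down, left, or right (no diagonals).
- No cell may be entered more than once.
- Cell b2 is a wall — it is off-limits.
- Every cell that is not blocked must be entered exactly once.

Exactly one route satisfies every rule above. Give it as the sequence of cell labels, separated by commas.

c1, c2, c3, b3, a3, a2, a1, b1

Need to visit all 8 open cells exactly once, starting at c1 and ending at b1.
Cell c3 has only two open neighbours (c2 and b3), so the path must pass straight through it: one of those is the cell it's entered from and the other is where it exits.
Route from c1: 2× down (reaching c3), 2× left (reaching a3), 2× up (reaching a1), right to b1 — 7 moves in all.
Check: all 8 open cells covered.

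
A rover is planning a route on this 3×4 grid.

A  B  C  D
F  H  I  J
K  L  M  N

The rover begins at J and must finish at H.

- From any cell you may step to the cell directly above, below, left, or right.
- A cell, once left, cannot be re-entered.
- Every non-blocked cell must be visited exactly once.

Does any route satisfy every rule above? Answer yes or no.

no

Colour the cells like a checkerboard: each orthogonal step flips colour, so a Hamiltonian route alternates colours. Here there are 6 cells of one colour and 6 of the other, with start on the same colour as the goal — the counts and endpoints can't be arranged into an alternating sequence of length 12, so no Hamiltonian route exists.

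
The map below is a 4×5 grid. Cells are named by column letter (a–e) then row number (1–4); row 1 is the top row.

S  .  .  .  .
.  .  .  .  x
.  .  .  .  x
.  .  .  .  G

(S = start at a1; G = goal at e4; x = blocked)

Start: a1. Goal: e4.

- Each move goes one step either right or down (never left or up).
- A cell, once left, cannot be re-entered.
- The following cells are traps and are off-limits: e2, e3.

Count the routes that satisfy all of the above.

A right/down-only route from a1 to e4 makes exactly 3 down-moves and 4 right-moves in some order.
With no other constraints that would be C(7,3) = 35 routes.
Subtract routes through each blocked cell (inclusion–exclusion for overlaps): − through e2: 5 − through e3: 15 + through e2&e3: 5 → 20.
That gives 20 routes.

20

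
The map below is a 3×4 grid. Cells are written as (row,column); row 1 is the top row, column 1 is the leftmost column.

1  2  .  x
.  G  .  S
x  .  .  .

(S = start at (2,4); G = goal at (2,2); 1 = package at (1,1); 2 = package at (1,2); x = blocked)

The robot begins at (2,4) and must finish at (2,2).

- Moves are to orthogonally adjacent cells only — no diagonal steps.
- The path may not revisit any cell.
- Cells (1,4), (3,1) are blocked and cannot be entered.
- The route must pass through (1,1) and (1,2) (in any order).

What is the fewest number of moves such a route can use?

Any route passes through (1,1) and (1,2) in some order between (2,4) and (2,2). Summing Manhattan distances along each leg and taking the cheapest ordering ((2,4) → (1,1) → (1,2) → (2,2)) gives a lower bound of 4 + 1 + 1 = 6 moves.
A route of 6 moves achieves this: (2,4) → (2,3) → (1,3) → (1,2) → (1,1) → (2,1) → (2,2).
Since 6 matches the lower bound, it is optimal.

6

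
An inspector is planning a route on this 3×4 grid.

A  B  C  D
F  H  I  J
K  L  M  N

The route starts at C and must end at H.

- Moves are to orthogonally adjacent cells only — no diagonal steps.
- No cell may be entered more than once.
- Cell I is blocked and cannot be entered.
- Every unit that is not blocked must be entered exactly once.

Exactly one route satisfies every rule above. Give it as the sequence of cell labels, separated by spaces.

Need to visit all 11 open cells exactly once, starting at C and ending at H.
Cell K has only two open neighbours (F and L), so the path must pass straight through it: one of those is the cell it's entered from and the other is where it exits.
Route from C: right 1 to D, down 2 to N, left 3 to K, up 2 to A, right 1 to B, down 1 to H — 10 moves in all.
Check: all 11 open cells covered.

C D J N M L K F A B H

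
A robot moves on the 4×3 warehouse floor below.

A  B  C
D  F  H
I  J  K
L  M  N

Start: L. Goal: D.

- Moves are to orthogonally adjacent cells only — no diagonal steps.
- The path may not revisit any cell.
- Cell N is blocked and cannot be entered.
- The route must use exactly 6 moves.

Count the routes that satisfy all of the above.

4

Need simple routes of exactly 6 moves from L to D (Manhattan distance 2, so 2 moves are spent on a detour and 2 undoing it).
Enumerating: L I J F B A D | L I J K H F D | L M J F B A D | L M J K H F D.
That gives 4 routes.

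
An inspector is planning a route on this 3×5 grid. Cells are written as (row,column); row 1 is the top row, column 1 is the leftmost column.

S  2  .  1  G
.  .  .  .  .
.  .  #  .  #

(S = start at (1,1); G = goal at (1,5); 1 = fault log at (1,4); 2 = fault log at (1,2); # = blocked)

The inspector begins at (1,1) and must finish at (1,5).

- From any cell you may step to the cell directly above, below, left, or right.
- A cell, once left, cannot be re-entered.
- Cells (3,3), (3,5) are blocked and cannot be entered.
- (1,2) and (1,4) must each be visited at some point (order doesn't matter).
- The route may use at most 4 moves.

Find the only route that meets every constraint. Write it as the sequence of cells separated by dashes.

The budget equals the shortest possible length, so every move has to be on a shortest route through the required cells.
Route from (1,1): right 4 to (1,5) — 4 moves in all.
Check: all required cells visited; 4 ≤ 4 moves.

(1,1) - (1,2) - (1,3) - (1,4) - (1,5)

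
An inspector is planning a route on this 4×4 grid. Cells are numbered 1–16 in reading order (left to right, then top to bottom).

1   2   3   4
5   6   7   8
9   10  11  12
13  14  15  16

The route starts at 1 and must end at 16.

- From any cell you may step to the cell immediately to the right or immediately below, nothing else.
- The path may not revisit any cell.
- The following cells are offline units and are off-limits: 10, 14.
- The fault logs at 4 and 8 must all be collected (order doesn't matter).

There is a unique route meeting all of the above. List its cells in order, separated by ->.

1 -> 2 -> 3 -> 4 -> 8 -> 12 -> 16

Moves only go right or down, so the column and row indices never decrease.
Route from 1: right 3 to 4, down 3 to 16 — 6 moves in all.
Check: all required cells visited.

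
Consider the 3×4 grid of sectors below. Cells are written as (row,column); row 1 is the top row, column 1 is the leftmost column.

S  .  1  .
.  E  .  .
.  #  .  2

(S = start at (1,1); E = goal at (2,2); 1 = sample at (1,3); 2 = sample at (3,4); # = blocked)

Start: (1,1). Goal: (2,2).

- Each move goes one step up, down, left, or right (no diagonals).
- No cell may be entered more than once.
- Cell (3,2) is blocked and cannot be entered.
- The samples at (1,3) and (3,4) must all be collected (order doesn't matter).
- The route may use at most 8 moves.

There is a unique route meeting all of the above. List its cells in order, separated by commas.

(1,1), (1,2), (1,3), (1,4), (2,4), (3,4), (3,3), (2,3), (2,2)

The budget equals the shortest possible length, so every move has to be on a shortest route through the required cells.
Route from (1,1): 3× right (reaching (1,4)), 2× down (reaching (3,4)), left to (3,3), up to (2,3), left to (2,2) — 8 moves in all.
Check: all required cells visited; 8 ≤ 8 moves.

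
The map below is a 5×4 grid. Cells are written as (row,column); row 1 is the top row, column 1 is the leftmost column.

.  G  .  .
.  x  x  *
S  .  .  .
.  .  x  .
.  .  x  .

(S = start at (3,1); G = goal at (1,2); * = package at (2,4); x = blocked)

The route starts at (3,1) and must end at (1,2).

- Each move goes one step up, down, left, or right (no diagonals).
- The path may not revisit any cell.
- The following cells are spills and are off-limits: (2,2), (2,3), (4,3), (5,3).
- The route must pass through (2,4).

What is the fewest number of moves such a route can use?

7

Any route passes through (2,4) somewhere between (3,1) and (1,2). Summing Manhattan distances along the two legs ((3,1) → (2,4) → (1,2)) gives a lower bound of 4 + 3 = 7 moves.
A route of 7 moves achieves this: (3,1) → (3,2) → (3,3) → (3,4) → (2,4) → (1,4) → (1,3) → (1,2).
Since 7 matches the lower bound, it is optimal.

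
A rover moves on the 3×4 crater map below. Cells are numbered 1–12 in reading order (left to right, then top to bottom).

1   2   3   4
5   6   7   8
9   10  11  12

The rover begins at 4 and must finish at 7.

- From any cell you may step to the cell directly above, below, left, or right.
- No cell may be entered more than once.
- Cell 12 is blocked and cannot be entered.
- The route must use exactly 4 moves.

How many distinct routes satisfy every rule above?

1

Need simple routes of exactly 4 moves from 4 to 7 (Manhattan distance 2, so 1 moves are spent on a detour and 1 undoing it).
Enumerating: 4 3 2 6 7.
That gives 1 route.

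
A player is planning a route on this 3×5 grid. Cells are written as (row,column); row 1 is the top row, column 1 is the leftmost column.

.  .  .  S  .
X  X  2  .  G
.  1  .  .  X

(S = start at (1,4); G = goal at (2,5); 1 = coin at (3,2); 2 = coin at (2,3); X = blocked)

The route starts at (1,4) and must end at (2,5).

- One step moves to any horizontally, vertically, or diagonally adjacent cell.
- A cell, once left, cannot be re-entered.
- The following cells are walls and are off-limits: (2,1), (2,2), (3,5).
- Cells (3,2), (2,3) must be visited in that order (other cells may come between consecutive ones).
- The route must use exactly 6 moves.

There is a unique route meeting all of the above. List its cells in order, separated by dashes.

(1,4) - (2,4) - (3,3) - (3,2) - (2,3) - (3,4) - (2,5)

The waypoints must appear in the order (3,2), (2,3), with no cell reused.
Route from (1,4): down 1 to (2,4), down-left 1 to (3,3), left 1 to (3,2), up-right 1 to (2,3), down-right 1 to (3,4), up-right 1 to (2,5) — 6 moves in all.
Check: order respected (1 at step 3, 2 at step 4); 6 moves as required.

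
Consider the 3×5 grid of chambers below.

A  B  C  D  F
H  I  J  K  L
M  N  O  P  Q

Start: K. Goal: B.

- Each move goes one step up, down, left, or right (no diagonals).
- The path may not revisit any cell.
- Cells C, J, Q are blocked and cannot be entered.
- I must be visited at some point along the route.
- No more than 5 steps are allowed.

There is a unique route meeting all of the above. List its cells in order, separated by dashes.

The budget equals the shortest possible length, so every move has to be on a shortest route through the required cells.
Route from K: down 1 to P, left 2 to N, up 2 to B — 5 moves in all.
Check: all required cells visited; 5 ≤ 5 moves.

K - P - O - N - I - B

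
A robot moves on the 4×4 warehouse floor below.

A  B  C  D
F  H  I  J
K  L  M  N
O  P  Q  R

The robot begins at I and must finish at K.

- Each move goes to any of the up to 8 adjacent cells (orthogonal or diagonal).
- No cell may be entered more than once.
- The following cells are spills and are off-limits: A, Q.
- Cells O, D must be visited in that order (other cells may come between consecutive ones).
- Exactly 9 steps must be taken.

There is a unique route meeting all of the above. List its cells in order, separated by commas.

The waypoints must appear in the order O, D, with no cell reused.
Route from I: 2× down-left (reaching O), right to P, 2× up-right (reaching J), up to D, left to C, 2× down-left (reaching K) — 9 moves in all.
Check: order respected (O at step 2, D at step 6); 9 moves as required.

I, L, O, P, M, J, D, C, H, K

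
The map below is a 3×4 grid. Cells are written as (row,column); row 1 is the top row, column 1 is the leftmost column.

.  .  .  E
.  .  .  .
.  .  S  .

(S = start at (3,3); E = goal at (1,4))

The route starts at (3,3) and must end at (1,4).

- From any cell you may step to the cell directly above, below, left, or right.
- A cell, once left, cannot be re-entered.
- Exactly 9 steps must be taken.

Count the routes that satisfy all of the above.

7

Need simple routes of exactly 9 moves from (3,3) to (1,4) (Manhattan distance 3, so 3 moves are spent on a detour and 3 undoing it).
Enumerating: (3,3) (2,3) (2,2) (3,2) (3,1) (2,1) (1,1) (1,2) (1,3) (1,4) | (3,3) (3,2) (2,2) (2,1) (1,1) (1,2) (1,3) (2,3) (2,4) (1,4) | (3,3) (3,2) (3,1) (2,1) (1,1) (1,2) (2,2) (2,3) (1,3) (1,4) | (3,3) (3,2) (3,1) (2,1) (1,1) (1,2) (2,2) (2,3) (2,4) (1,4) | (3,3) (3,2) (3,1) (2,1) (1,1) (1,2) (1,3) (2,3) (2,4) (1,4) | (3,3) (3,2) (3,1) (2,1) (2,2) (1,2) (1,3) (2,3) (2,4) (1,4) | (3,3) (3,4) (2,4) (2,3) (2,2) (2,1) (1,1) (1,2) (1,3) (1,4).
That gives 7 routes.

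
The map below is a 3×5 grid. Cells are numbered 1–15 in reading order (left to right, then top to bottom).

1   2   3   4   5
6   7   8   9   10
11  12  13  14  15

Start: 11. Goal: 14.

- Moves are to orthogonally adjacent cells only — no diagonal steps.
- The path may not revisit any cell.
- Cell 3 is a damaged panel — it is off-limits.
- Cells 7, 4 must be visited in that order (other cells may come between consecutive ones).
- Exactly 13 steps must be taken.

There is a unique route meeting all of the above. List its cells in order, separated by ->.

The waypoints must appear in the order 7, 4, with no cell reused.
Route from 11: 2× up (reaching 1), right to 2, 2× down (reaching 12), right to 13, up to 8, right to 9, up to 4, right to 5, 2× down (reaching 15), left to 14 — 13 moves in all.
Check: order respected (7 at step 4, 4 at step 9); 13 moves as required.

11 -> 6 -> 1 -> 2 -> 7 -> 12 -> 13 -> 8 -> 9 -> 4 -> 5 -> 10 -> 15 -> 14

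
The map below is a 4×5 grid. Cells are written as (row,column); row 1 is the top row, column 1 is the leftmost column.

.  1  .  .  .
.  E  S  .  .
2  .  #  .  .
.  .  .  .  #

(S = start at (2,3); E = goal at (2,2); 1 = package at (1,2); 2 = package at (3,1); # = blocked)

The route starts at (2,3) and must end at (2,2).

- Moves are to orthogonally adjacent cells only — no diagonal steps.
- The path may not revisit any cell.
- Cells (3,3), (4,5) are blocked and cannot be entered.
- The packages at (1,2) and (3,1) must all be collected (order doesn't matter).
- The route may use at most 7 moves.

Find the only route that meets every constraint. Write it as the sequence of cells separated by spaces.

(2,3) (1,3) (1,2) (1,1) (2,1) (3,1) (3,2) (2,2)

Any route must reach (1,2) and (3,1) and still end at (2,2) within 7 moves, so the order of the required stops is forced.
Route from (2,3): up 1 to (1,3), left 2 to (1,1), down 2 to (3,1), right 1 to (3,2), up 1 to (2,2) — 7 moves in all.
Check: all required cells visited; 7 ≤ 7 moves.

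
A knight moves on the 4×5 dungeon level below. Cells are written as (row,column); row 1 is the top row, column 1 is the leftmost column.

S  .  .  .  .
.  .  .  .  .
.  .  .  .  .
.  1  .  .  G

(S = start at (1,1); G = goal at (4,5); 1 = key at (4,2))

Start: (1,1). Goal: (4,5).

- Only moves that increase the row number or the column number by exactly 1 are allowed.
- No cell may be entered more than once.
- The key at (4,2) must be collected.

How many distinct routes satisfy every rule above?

A right/down-only route from (1,1) to (4,5) makes exactly 3 down-moves and 4 right-moves in some order.
With no other constraints that would be C(7,3) = 35 routes.
Split at (4,2) and multiply the segment counts: (1,1)→(4,2): 4; (4,2)→(4,5): 1; product = 4.
That gives 4 routes.

4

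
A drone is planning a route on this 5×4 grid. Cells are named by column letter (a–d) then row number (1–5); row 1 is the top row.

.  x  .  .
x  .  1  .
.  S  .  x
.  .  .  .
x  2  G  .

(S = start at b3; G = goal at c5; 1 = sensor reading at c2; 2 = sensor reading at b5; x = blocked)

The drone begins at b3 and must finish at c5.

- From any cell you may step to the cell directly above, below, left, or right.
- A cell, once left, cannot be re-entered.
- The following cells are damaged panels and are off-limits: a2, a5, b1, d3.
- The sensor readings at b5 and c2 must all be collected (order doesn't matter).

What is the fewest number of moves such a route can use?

7

Any route passes through b5 and c2 in some order between b3 and c5. Summing Manhattan distances along each leg and taking the cheapest ordering (b3 → c2 → b5 → c5) gives a lower bound of 2 + 4 + 1 = 7 moves.
A route of 7 moves achieves this: b3 → b2 → c2 → c3 → c4 → b4 → b5 → c5.
Since 7 matches the lower bound, it is optimal.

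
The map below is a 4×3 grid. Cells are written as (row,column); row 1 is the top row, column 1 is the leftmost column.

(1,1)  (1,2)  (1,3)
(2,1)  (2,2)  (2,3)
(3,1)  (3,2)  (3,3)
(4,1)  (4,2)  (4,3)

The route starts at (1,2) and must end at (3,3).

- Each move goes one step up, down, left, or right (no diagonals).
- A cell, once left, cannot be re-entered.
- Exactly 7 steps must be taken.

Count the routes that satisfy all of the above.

11

Need simple routes of exactly 7 moves from (1,2) to (3,3) (Manhattan distance 3, so 2 moves are spent on a detour and 2 undoing it).
Branch systematically from the start, pruning whenever the remaining move budget drops below the Manhattan distance to (3,3) or differs from it in parity. Grouping the completions by first move — via (2,2): 4; via (1,1): 5; via (1,3): 2 — and summing: 4 + 5 + 2 = 11.
That gives 11 routes.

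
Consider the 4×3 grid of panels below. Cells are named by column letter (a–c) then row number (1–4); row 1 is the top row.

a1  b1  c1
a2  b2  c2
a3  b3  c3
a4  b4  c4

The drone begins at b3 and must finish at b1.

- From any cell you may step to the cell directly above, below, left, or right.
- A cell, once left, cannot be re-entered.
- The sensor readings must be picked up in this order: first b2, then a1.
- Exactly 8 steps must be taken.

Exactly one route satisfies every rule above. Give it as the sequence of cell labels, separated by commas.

The waypoints must appear in the order b2, a1, with no cell reused.
Route from b3: down 1 to b4, right 1 to c4, up 2 to c2, left 2 to a2, up 1 to a1, right 1 to b1 — 8 moves in all.
Check: order respected (b2 at step 5, a1 at step 7); 8 moves as required.

b3, b4, c4, c3, c2, b2, a2, a1, b1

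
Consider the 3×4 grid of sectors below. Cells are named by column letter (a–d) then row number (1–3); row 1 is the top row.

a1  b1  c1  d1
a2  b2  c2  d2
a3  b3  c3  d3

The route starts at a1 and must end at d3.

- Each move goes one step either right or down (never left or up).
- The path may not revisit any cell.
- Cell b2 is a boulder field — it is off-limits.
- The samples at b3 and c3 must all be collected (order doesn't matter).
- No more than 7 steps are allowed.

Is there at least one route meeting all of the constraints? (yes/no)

yes

One route that works: a1 → a2 → a3 → b3 → c3 → d3.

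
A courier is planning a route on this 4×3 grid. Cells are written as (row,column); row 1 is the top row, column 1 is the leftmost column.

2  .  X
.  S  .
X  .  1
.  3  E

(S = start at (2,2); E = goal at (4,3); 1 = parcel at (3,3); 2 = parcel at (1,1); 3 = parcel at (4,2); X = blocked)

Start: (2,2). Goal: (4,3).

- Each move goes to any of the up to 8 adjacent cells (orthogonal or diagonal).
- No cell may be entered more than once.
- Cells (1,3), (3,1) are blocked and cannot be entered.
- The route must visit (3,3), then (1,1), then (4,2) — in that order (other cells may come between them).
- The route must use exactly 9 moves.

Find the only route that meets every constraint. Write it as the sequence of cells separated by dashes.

(2,2) - (3,3) - (2,3) - (1,2) - (1,1) - (2,1) - (3,2) - (4,1) - (4,2) - (4,3)

The waypoints must appear in the order (3,3), (1,1), (4,2), with no cell reused.
Route from (2,2): down-right 1 to (3,3), up 1 to (2,3), up-left 1 to (1,2), left 1 to (1,1), down 1 to (2,1), down-right 1 to (3,2), down-left 1 to (4,1), right 2 to (4,3) — 9 moves in all.
Check: order respected (1 at step 1, 2 at step 4, 3 at step 8); 9 moves as required.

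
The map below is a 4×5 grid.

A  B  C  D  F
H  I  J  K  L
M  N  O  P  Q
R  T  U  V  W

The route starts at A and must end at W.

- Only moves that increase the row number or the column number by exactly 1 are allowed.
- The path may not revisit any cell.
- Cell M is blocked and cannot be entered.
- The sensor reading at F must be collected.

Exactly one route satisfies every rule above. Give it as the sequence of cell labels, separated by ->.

A -> B -> C -> D -> F -> L -> Q -> W

Moves only go right or down, so the column and row indices never decrease.
Route from A: right 4 to F, down 3 to W — 7 moves in all.
Check: all required cells visited.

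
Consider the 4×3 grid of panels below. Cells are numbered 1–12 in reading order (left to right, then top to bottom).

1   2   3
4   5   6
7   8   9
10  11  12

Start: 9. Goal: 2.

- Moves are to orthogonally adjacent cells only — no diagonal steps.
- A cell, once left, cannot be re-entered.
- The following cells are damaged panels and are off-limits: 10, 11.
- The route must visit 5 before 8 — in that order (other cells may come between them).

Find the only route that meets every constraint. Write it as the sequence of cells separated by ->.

9 -> 6 -> 5 -> 8 -> 7 -> 4 -> 1 -> 2

The waypoints must appear in the order 5, 8, with no cell reused.
Route from 9: up 1 to 6, left 1 to 5, down 1 to 8, left 1 to 7, up 2 to 1, right 1 to 2 — 7 moves in all.
Check: order respected (5 at step 2, 8 at step 3).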